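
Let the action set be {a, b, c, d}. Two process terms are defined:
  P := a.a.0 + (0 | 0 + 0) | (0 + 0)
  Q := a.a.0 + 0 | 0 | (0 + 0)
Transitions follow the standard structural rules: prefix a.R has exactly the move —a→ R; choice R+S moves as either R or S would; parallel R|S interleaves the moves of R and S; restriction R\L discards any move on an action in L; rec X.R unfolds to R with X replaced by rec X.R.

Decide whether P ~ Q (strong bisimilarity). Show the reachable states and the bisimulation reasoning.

P ~ Q

P's transition system — 3 states:
  s0 = a.a.0 + (0 | 0 + 0) | (0 + 0) has moves —a→ s1
  s1 = a.0 has moves —a→ s2
  s2 = 0 has moves stopped
Q's transition system — 3 states:
  t0 = a.a.0 + 0 | 0 | (0 + 0) has moves —a→ t1
  t1 = a.0 has moves —a→ t2
  t2 = 0 has moves stopped
Coarsest stable partition (strong bisimilarity classes):
  B0 = {s0, t0}
  B1 = {s1, t1}
  B2 = {s2, t2}
s0 ∈ B0, t0 ∈ B0 → same block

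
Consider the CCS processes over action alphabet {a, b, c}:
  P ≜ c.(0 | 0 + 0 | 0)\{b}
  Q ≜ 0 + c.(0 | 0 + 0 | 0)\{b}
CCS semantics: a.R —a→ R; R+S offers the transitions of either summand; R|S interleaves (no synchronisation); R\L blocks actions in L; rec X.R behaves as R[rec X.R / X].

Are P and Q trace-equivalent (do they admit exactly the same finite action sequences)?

Reachable graph of P (2 states):
  s0 = c.(0 | 0 + 0 | 0)\{b} → ··c··> s1
  s1 = (0 | 0 + 0 | 0)\{b} → (no moves)
Reachable graph of Q (2 states):
  t0 = 0 + c.(0 | 0 + 0 | 0)\{b} → ··c··> t1
  t1 = (0 | 0 + 0 | 0)\{b} → (no moves)
Coarsest stable partition (strong bisimilarity classes):
  B0 = {s0, t0}
  B1 = {s1, t1}
s0 ∈ B0, t0 ∈ B0 → same block
Bisimilar ⇒ trace-equivalent.

YES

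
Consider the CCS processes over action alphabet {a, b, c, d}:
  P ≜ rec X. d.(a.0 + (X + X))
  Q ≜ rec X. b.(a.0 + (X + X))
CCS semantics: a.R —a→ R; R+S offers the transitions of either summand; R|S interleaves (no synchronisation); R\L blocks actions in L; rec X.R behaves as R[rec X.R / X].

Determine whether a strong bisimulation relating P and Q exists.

P's transition system — 3 states:
  p0 = rec X. d.(a.0 + (X + X)) ⊢ =d=> p1
  p1 = a.0 + ((rec X. d.(a.0 + (X + X))) + (rec X. d.(a.0 + (X + X)))) ⊢ =a=> p2, =d=> p1
  p2 = 0 ⊢ deadlocked
Q's transition system — 3 states:
  q0 = rec X. b.(a.0 + (X + X)) ⊢ =b=> q1
  q1 = a.0 + ((rec X. b.(a.0 + (X + X))) + (rec X. b.(a.0 + (X + X)))) ⊢ =a=> q2, =b=> q1
  q2 = 0 ⊢ deadlocked
Coarsest stable partition (strong bisimilarity classes):
  B0 = {p0}
  B1 = {p1}
  B2 = {p2, q2}
  B3 = {q0}
  B4 = {q1}
p0 ∈ B0, q0 ∈ B3 → different blocks

not bisimilar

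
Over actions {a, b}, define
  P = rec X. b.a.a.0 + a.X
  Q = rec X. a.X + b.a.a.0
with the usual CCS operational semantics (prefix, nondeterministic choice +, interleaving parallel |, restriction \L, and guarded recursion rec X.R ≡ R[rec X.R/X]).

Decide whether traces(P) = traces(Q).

P's transition system — 4 states:
  p0 = rec X. b.a.a.0 + a.X | —a→ p0, —b→ p1
  p1 = a.a.0 | —a→ p2
  p2 = a.0 | —a→ p3
  p3 = 0 | ∅
Q's transition system — 4 states:
  q0 = rec X. a.X + b.a.a.0 | —a→ q0, —b→ q1
  q1 = a.a.0 | —a→ q2
  q2 = a.0 | —a→ q3
  q3 = 0 | ∅
Coarsest stable partition (strong bisimilarity classes):
  B0 = {p0, q0}
  B1 = {p1, q1}
  B2 = {p2, q2}
  B3 = {p3, q3}
p0 ∈ B0, q0 ∈ B0 → same block
Bisimilar ⇒ trace-equivalent.

traces(P) = traces(Q)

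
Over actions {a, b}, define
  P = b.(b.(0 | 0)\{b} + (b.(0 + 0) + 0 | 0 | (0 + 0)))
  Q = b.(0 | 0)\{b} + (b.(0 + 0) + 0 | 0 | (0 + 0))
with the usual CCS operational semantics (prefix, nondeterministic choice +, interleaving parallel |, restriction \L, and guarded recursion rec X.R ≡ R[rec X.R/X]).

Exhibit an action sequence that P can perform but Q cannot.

Reachable graph of P (4 states):
  m0 = b.(b.(0 | 0)\{b} + (b.(0 + 0) + 0 | 0 | (0 + 0))) has moves =b=> m1
  m1 = b.(0 | 0)\{b} + (b.(0 + 0) + 0 | 0 | (0 + 0)) has moves =b=> m2, =b=> m3
  m2 = (0 | 0)\{b} has moves ·
  m3 = 0 + 0 has moves ·
Reachable graph of Q (3 states):
  n0 = b.(0 | 0)\{b} + (b.(0 + 0) + 0 | 0 | (0 + 0)) has moves =b=> n1, =b=> n2
  n1 = (0 | 0)\{b} has moves ·
  n2 = 0 + 0 has moves ·
Trace ⟨bb⟩ through P, begin at {m0}:
  step 1 (b): {m1}
  step 2 (b): {m2, m3}
  P completes σ.
Trace ⟨bb⟩ through Q, begin at {n0}:
  step 1 (b): {n1, n2}
  step 2 (b): ∅ (Q stuck)

bb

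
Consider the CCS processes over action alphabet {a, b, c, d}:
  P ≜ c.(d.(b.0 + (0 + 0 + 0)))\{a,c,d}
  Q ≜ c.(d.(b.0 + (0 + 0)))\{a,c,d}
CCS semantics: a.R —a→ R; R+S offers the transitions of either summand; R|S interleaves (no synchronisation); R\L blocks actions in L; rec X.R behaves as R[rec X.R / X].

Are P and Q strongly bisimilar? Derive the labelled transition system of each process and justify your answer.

Reachable graph of P (2 states):
  p0 = c.(d.(b.0 + (0 + 0 + 0)))\{a,c,d} → -c-> p1
  p1 = (d.(b.0 + (0 + 0 + 0)))\{a,c,d} → stopped
Reachable graph of Q (2 states):
  q0 = c.(d.(b.0 + (0 + 0)))\{a,c,d} → -c-> q1
  q1 = (d.(b.0 + (0 + 0)))\{a,c,d} → stopped
Partition-refinement fixed point:
  B0 = {p0, q0}
  B1 = {p1, q1}
p0 ∈ B0, q0 ∈ B0 → same block

YES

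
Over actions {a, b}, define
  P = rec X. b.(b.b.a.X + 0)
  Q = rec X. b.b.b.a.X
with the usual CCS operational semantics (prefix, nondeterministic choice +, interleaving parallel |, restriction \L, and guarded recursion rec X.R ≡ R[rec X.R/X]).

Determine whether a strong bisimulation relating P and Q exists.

P's transition system — 4 states:
  s0 = rec X. b.(b.b.a.X + 0) :: —b→ s1
  s1 = b.b.a.(rec X. b.(b.b.a.X + 0)) + 0 :: —b→ s2
  s2 = b.a.(rec X. b.(b.b.a.X + 0)) :: —b→ s3
  s3 = a.(rec X. b.(b.b.a.X + 0)) :: —a→ s0
Q's transition system — 4 states:
  t0 = rec X. b.b.b.a.X :: —b→ t1
  t1 = b.b.a.(rec X. b.b.b.a.X) :: —b→ t2
  t2 = b.a.(rec X. b.b.b.a.X) :: —b→ t3
  t3 = a.(rec X. b.b.b.a.X) :: —a→ t0
Bisimilarity quotient blocks:
  B0 = {s0, t0}
  B1 = {s1, t1}
  B2 = {s2, t2}
  B3 = {s3, t3}
s0 ∈ B0, t0 ∈ B0 → same block

bisimilar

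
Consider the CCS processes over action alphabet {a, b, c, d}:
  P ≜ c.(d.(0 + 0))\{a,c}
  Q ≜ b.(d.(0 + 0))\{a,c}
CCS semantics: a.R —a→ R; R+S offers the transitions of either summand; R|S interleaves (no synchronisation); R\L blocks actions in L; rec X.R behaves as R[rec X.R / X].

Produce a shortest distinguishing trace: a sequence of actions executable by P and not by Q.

c

LTS(P): 3 reachable states
  p0 = c.(d.(0 + 0))\{a,c} ⊢ ··c··> p1
  p1 = (d.(0 + 0))\{a,c} ⊢ ··d··> p2
  p2 = (0 + 0)\{a,c} ⊢ (no moves)
LTS(Q): 3 reachable states
  q0 = b.(d.(0 + 0))\{a,c} ⊢ ··b··> q1
  q1 = (d.(0 + 0))\{a,c} ⊢ ··d··> q2
  q2 = (0 + 0)\{a,c} ⊢ (no moves)
Trace ⟨c⟩ through P, begin at {p0}:
  after c @ step 1: {p1}
  P completes σ.
Trace ⟨c⟩ through Q, begin at {q0}:
  after c @ step 1: ∅  — Q cannot continue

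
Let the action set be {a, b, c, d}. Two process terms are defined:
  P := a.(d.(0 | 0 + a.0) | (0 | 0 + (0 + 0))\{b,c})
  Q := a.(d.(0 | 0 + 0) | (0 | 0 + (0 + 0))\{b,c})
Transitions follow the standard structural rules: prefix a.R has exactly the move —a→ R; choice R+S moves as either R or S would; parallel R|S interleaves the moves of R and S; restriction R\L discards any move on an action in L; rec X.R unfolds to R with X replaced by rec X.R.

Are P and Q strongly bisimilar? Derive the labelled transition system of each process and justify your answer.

not bisimilar

Reachable graph of P (4 states):
  s0 = a.(d.(0 | 0 + a.0) | (0 | 0 + (0 + 0))\{b,c}) ⊢ -a-> s1
  s1 = d.(0 | 0 + a.0) | (0 | 0 + (0 + 0))\{b,c} ⊢ -d-> s2
  s2 = (0 | 0 + a.0) | (0 | 0 + (0 + 0))\{b,c} ⊢ -a-> s3
  s3 = 0 | (0 | 0 + (0 + 0))\{b,c} ⊢ stopped
Reachable graph of Q (3 states):
  t0 = a.(d.(0 | 0 + 0) | (0 | 0 + (0 + 0))\{b,c}) ⊢ -a-> t1
  t1 = d.(0 | 0 + 0) | (0 | 0 + (0 + 0))\{b,c} ⊢ -d-> t2
  t2 = (0 | 0 + 0) | (0 | 0 + (0 + 0))\{b,c} ⊢ stopped
Partition-refinement fixed point:
  B0 = {s0}
  B1 = {s1}
  B2 = {s2}
  B3 = {s3, t2}
  B4 = {t0}
  B5 = {t1}
s0 ∈ B0, t0 ∈ B4 → different blocks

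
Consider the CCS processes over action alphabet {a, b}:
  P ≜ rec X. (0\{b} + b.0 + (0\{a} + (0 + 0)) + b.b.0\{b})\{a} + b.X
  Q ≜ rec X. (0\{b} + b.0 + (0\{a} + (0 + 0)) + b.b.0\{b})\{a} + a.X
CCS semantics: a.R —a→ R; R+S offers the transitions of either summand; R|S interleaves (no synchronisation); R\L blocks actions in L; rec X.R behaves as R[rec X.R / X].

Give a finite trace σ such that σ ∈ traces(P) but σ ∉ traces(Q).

Reachable graph of P (4 states):
  u0 = rec X. (0\{b} + b.0 + (0\{a} + (0 + 0)) + b.b.0\{b})\{a} + b.X → ··b··> u0, ··b··> u1, ··b··> u2
  u1 = (b.0\{b})\{a} → ··b··> u3
  u2 = 0\{a} → stopped
  u3 = 0\{b}\{a} → stopped
Reachable graph of Q (4 states):
  v0 = rec X. (0\{b} + b.0 + (0\{a} + (0 + 0)) + b.b.0\{b})\{a} + a.X → ··a··> v0, ··b··> v1, ··b··> v2
  v1 = (b.0\{b})\{a} → ··b··> v3
  v2 = 0\{a} → stopped
  v3 = 0\{b}\{a} → stopped
Run σ = ⟨bbb⟩ on P: start {u0}
  [1] b ⇒ {u0, u1, u2}
  [2] b ⇒ {u0, u1, u2, u3}
  [3] b ⇒ {u0, u1, u2, u3}
  ✓ P
Run σ = ⟨bbb⟩ on Q: start {v0}
  [1] b ⇒ {v1, v2}
  [2] b ⇒ {v3}
  [3] b ⇒ ∅ (Q stuck)

bbb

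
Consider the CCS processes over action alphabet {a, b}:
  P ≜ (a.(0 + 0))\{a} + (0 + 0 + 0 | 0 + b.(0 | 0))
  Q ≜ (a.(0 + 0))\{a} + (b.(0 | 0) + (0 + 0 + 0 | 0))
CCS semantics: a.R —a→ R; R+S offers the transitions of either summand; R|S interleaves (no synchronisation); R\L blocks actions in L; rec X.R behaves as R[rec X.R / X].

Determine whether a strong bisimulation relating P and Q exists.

P's transition system — 2 states:
  m0 = (a.(0 + 0))\{a} + (0 + 0 + 0 | 0 + b.(0 | 0)) :: =b=> m1
  m1 = 0 | 0 :: stopped
Q's transition system — 2 states:
  n0 = (a.(0 + 0))\{a} + (b.(0 | 0) + (0 + 0 + 0 | 0)) :: =b=> n1
  n1 = 0 | 0 :: stopped
Coarsest stable partition (strong bisimilarity classes):
  B0 = {m0, n0}
  B1 = {m1, n1}
m0 ∈ B0, n0 ∈ B0 → same block

bisimilar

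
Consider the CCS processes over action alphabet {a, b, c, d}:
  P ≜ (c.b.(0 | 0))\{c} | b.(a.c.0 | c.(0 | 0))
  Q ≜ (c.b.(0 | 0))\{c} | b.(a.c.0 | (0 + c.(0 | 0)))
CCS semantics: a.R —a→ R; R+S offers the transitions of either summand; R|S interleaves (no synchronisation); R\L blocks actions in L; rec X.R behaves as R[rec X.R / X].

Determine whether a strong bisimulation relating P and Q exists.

bisimilar

LTS(P): 7 reachable states
  u0 = (c.b.(0 | 0))\{c} | b.(a.c.0 | c.(0 | 0)) | --b--▸ u1
  u1 = (c.b.(0 | 0))\{c} | (a.c.0 | c.(0 | 0)) | --a--▸ u2, --c--▸ u3
  u2 = (c.b.(0 | 0))\{c} | (c.0 | c.(0 | 0)) | --c--▸ u4, --c--▸ u5
  u3 = (c.b.(0 | 0))\{c} | (a.c.0 | (0 | 0)) | --a--▸ u5
  u4 = (c.b.(0 | 0))\{c} | (0 | c.(0 | 0)) | --c--▸ u6
  u5 = (c.b.(0 | 0))\{c} | (c.0 | (0 | 0)) | --c--▸ u6
  u6 = (c.b.(0 | 0))\{c} | (0 | (0 | 0)) | ·
LTS(Q): 7 reachable states
  v0 = (c.b.(0 | 0))\{c} | b.(a.c.0 | (0 + c.(0 | 0))) | --b--▸ v1
  v1 = (c.b.(0 | 0))\{c} | (a.c.0 | (0 + c.(0 | 0))) | --a--▸ v2, --c--▸ v3
  v2 = (c.b.(0 | 0))\{c} | (c.0 | (0 + c.(0 | 0))) | --c--▸ v4, --c--▸ v5
  v3 = (c.b.(0 | 0))\{c} | (a.c.0 | (0 | 0)) | --a--▸ v5
  v4 = (c.b.(0 | 0))\{c} | (0 | (0 + c.(0 | 0))) | --c--▸ v6
  v5 = (c.b.(0 | 0))\{c} | (c.0 | (0 | 0)) | --c--▸ v6
  v6 = (c.b.(0 | 0))\{c} | (0 | (0 | 0)) | ·
Coarsest stable partition (strong bisimilarity classes):
  B0 = {u0, v0}
  B1 = {u1, v1}
  B2 = {u3, v3}
  B3 = {u4, u5, v4, v5}
  B4 = {u6, v6}
  B5 = {u2, v2}
u0 ∈ B0, v0 ∈ B0 → same block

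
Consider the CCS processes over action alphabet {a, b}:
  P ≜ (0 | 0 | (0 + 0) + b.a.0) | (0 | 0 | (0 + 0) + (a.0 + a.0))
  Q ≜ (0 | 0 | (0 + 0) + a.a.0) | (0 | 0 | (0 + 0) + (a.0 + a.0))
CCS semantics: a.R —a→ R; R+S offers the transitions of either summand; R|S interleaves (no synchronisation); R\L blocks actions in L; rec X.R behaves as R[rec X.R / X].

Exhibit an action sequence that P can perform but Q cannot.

b

Reachable graph of P (6 states):
  u0 = (0 | 0 | (0 + 0) + b.a.0) | (0 | 0 | (0 + 0) + (a.0 + a.0)) has moves --a--▸ u1, --b--▸ u2
  u1 = (0 | 0 | (0 + 0) + b.a.0) | 0 has moves --b--▸ u3
  u2 = a.0 | (0 | 0 | (0 + 0) + (a.0 + a.0)) has moves --a--▸ u3, --a--▸ u4
  u3 = a.0 | 0 has moves --a--▸ u5
  u4 = 0 | (0 | 0 | (0 + 0) + (a.0 + a.0)) has moves --a--▸ u5
  u5 = 0 | 0 has moves (no moves)
Reachable graph of Q (6 states):
  v0 = (0 | 0 | (0 + 0) + a.a.0) | (0 | 0 | (0 + 0) + (a.0 + a.0)) has moves --a--▸ v1, --a--▸ v2
  v1 = (0 | 0 | (0 + 0) + a.a.0) | 0 has moves --a--▸ v3
  v2 = a.0 | (0 | 0 | (0 + 0) + (a.0 + a.0)) has moves --a--▸ v3, --a--▸ v4
  v3 = a.0 | 0 has moves --a--▸ v5
  v4 = 0 | (0 | 0 | (0 + 0) + (a.0 + a.0)) has moves --a--▸ v5
  v5 = 0 | 0 has moves (no moves)
Trace ⟨b⟩ through P, begin at {u0}:
  step 1 (b): {u2}
  P completes σ.
Trace ⟨b⟩ through Q, begin at {v0}:
  step 1 (b): ∅  — Q cannot continue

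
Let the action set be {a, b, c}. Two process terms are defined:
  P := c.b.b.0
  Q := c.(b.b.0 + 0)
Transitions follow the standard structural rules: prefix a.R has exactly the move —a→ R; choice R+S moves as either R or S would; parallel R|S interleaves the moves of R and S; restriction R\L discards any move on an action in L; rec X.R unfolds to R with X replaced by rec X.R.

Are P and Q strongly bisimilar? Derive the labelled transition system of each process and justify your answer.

P's transition system — 4 states:
  m0 = c.b.b.0 :: =c=> m1
  m1 = b.b.0 :: =b=> m2
  m2 = b.0 :: =b=> m3
  m3 = 0 :: stopped
Q's transition system — 4 states:
  n0 = c.(b.b.0 + 0) :: =c=> n1
  n1 = b.b.0 + 0 :: =b=> n2
  n2 = b.0 :: =b=> n3
  n3 = 0 :: stopped
Partition-refinement fixed point:
  B0 = {m0, n0}
  B1 = {m1, n1}
  B2 = {m2, n2}
  B3 = {m3, n3}
m0 ∈ B0, n0 ∈ B0 → same block

P ~ Q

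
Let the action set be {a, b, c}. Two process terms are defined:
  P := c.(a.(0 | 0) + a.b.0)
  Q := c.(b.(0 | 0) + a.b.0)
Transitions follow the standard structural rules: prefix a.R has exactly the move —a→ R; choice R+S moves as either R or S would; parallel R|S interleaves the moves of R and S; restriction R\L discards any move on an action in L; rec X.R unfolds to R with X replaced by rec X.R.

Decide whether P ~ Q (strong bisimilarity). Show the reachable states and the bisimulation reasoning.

LTS(P): 5 reachable states
  u0 = c.(a.(0 | 0) + a.b.0) | -c-> u1
  u1 = a.(0 | 0) + a.b.0 | -a-> u2, -a-> u3
  u2 = 0 | 0 | (no moves)
  u3 = b.0 | -b-> u4
  u4 = 0 | (no moves)
LTS(Q): 5 reachable states
  v0 = c.(b.(0 | 0) + a.b.0) | -c-> v1
  v1 = b.(0 | 0) + a.b.0 | -a-> v2, -b-> v3
  v2 = b.0 | -b-> v4
  v3 = 0 | 0 | (no moves)
  v4 = 0 | (no moves)
Coarsest stable partition (strong bisimilarity classes):
  B0 = {u0}
  B1 = {u1}
  B2 = {u2, u4, v3, v4}
  B3 = {u3, v2}
  B4 = {v0}
  B5 = {v1}
u0 ∈ B0, v0 ∈ B4 → different blocks

not bisimilar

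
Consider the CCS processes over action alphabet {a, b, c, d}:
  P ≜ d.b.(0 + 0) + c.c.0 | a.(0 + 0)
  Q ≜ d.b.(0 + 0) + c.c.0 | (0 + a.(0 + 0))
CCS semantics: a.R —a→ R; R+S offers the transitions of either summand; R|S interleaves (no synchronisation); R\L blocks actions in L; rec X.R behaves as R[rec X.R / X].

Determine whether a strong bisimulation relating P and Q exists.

bisimilar

Reachable graph of P (8 states):
  u0 = d.b.(0 + 0) + c.c.0 | a.(0 + 0) :: ··a··> u1, ··c··> u2, ··d··> u3
  u1 = c.c.0 | (0 + 0) :: ··c··> u4
  u2 = c.0 | a.(0 + 0) :: ··a··> u4, ··c··> u5
  u3 = b.(0 + 0) :: ··b··> u6
  u4 = c.0 | (0 + 0) :: ··c··> u7
  u5 = 0 | a.(0 + 0) :: ··a··> u7
  u6 = 0 + 0 :: deadlocked
  u7 = 0 | (0 + 0) :: deadlocked
Reachable graph of Q (8 states):
  v0 = d.b.(0 + 0) + c.c.0 | (0 + a.(0 + 0)) :: ··a··> v1, ··c··> v2, ··d··> v3
  v1 = c.c.0 | (0 + 0) :: ··c··> v4
  v2 = c.0 | (0 + a.(0 + 0)) :: ··a··> v4, ··c··> v5
  v3 = b.(0 + 0) :: ··b··> v6
  v4 = c.0 | (0 + 0) :: ··c··> v7
  v5 = 0 | (0 + a.(0 + 0)) :: ··a··> v7
  v6 = 0 + 0 :: deadlocked
  v7 = 0 | (0 + 0) :: deadlocked
Partition-refinement fixed point:
  B0 = {u0, v0}
  B1 = {u1, v1}
  B2 = {u4, v4}
  B3 = {u6, u7, v6, v7}
  B4 = {u2, v2}
  B5 = {u5, v5}
  B6 = {u3, v3}
u0 ∈ B0, v0 ∈ B0 → same block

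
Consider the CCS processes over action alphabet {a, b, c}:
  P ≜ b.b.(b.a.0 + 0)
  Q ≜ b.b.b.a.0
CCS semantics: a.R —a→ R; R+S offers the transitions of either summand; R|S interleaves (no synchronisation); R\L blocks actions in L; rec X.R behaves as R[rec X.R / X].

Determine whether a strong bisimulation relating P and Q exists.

Reachable graph of P (5 states):
  m0 = b.b.(b.a.0 + 0) | —b→ m1
  m1 = b.(b.a.0 + 0) | —b→ m2
  m2 = b.a.0 + 0 | —b→ m3
  m3 = a.0 | —a→ m4
  m4 = 0 | stopped
Reachable graph of Q (5 states):
  n0 = b.b.b.a.0 | —b→ n1
  n1 = b.b.a.0 | —b→ n2
  n2 = b.a.0 | —b→ n3
  n3 = a.0 | —a→ n4
  n4 = 0 | stopped
Coarsest stable partition (strong bisimilarity classes):
  B0 = {m0, n0}
  B1 = {m1, n1}
  B2 = {m2, n2}
  B3 = {m3, n3}
  B4 = {m4, n4}
m0 ∈ B0, n0 ∈ B0 → same block

P ~ Q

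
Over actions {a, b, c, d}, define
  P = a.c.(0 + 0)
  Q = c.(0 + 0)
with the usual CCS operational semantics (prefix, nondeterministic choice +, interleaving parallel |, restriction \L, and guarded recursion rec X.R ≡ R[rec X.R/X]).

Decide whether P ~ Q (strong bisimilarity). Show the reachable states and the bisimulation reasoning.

LTS(P): 3 reachable states
  s0 = a.c.(0 + 0) | —a→ s1
  s1 = c.(0 + 0) | —c→ s2
  s2 = 0 + 0 | ·
LTS(Q): 2 reachable states
  t0 = c.(0 + 0) | —c→ t1
  t1 = 0 + 0 | ·
Bisimilarity quotient blocks:
  B0 = {s0}
  B1 = {s1, t0}
  B2 = {s2, t1}
s0 ∈ B0, t0 ∈ B1 → different blocks

NO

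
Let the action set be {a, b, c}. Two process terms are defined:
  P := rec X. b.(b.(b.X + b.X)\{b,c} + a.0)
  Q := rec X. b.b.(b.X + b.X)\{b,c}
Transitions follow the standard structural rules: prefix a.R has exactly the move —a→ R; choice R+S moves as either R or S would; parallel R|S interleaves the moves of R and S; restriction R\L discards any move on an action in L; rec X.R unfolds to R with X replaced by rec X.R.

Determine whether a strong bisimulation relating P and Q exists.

Reachable graph of P (4 states):
  p0 = rec X. b.(b.(b.X + b.X)\{b,c} + a.0) ⊢ ··b··> p1
  p1 = b.(b.(rec X. b.(b.(b.X + b.X)\{b,c} + a.0)) + b.(rec X. b.(b.(b.X + b.X)\{b,c} + a.0)))\{b,c} + a.0 ⊢ ··a··> p2, ··b··> p3
  p2 = 0 ⊢ ·
  p3 = (b.(rec X. b.(b.(b.X + b.X)\{b,c} + a.0)) + b.(rec X. b.(b.(b.X + b.X)\{b,c} + a.0)))\{b,c} ⊢ ·
Reachable graph of Q (3 states):
  q0 = rec X. b.b.(b.X + b.X)\{b,c} ⊢ ··b··> q1
  q1 = b.(b.(rec X. b.b.(b.X + b.X)\{b,c}) + b.(rec X. b.b.(b.X + b.X)\{b,c}))\{b,c} ⊢ ··b··> q2
  q2 = (b.(rec X. b.b.(b.X + b.X)\{b,c}) + b.(rec X. b.b.(b.X + b.X)\{b,c}))\{b,c} ⊢ ·
Partition-refinement fixed point:
  B0 = {p0}
  B1 = {p1}
  B2 = {p2, p3, q2}
  B3 = {q0}
  B4 = {q1}
p0 ∈ B0, q0 ∈ B3 → different blocks

P ≁ Q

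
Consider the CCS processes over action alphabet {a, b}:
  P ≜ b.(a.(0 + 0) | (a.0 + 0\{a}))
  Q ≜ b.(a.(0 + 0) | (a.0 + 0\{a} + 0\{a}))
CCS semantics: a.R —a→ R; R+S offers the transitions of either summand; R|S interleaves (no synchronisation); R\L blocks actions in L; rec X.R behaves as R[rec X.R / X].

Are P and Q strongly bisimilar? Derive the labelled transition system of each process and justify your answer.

LTS(P): 5 reachable states
  p0 = b.(a.(0 + 0) | (a.0 + 0\{a})) :: --b--▸ p1
  p1 = a.(0 + 0) | (a.0 + 0\{a}) :: --a--▸ p2, --a--▸ p3
  p2 = (0 + 0) | (a.0 + 0\{a}) :: --a--▸ p4
  p3 = a.(0 + 0) | 0 :: --a--▸ p4
  p4 = (0 + 0) | 0 :: ·
LTS(Q): 5 reachable states
  q0 = b.(a.(0 + 0) | (a.0 + 0\{a} + 0\{a})) :: --b--▸ q1
  q1 = a.(0 + 0) | (a.0 + 0\{a} + 0\{a}) :: --a--▸ q2, --a--▸ q3
  q2 = (0 + 0) | (a.0 + 0\{a} + 0\{a}) :: --a--▸ q4
  q3 = a.(0 + 0) | 0 :: --a--▸ q4
  q4 = (0 + 0) | 0 :: ·
Coarsest stable partition (strong bisimilarity classes):
  B0 = {p0, q0}
  B1 = {p1, q1}
  B2 = {p2, p3, q2, q3}
  B3 = {p4, q4}
p0 ∈ B0, q0 ∈ B0 → same block

bisimilar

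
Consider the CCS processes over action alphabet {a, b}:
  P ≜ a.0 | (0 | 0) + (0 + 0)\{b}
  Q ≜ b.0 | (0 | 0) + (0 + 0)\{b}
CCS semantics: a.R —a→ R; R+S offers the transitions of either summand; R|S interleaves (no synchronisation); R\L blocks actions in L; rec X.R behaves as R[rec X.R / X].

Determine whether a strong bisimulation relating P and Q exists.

not bisimilar

Reachable graph of P (2 states):
  m0 = a.0 | (0 | 0) + (0 + 0)\{b} :: ··a··> m1
  m1 = 0 | (0 | 0) :: stopped
Reachable graph of Q (2 states):
  n0 = b.0 | (0 | 0) + (0 + 0)\{b} :: ··b··> n1
  n1 = 0 | (0 | 0) :: stopped
Bisimilarity quotient blocks:
  B0 = {m0}
  B1 = {m1, n1}
  B2 = {n0}
m0 ∈ B0, n0 ∈ B2 → different blocks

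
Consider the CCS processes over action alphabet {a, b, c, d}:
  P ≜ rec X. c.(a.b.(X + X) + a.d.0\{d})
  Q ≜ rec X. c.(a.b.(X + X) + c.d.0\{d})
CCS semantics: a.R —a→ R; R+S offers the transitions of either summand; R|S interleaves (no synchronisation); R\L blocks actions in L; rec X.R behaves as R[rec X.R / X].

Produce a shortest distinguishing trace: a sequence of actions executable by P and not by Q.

cad

P's transition system — 6 states:
  m0 = rec X. c.(a.b.(X + X) + a.d.0\{d}) :: --c--▸ m1
  m1 = a.b.((rec X. c.(a.b.(X + X) + a.d.0\{d})) + (rec X. c.(a.b.(X + X) + a.d.0\{d}))) + a.d.0\{d} :: --a--▸ m2, --a--▸ m3
  m2 = b.((rec X. c.(a.b.(X + X) + a.d.0\{d})) + (rec X. c.(a.b.(X + X) + a.d.0\{d}))) :: --b--▸ m4
  m3 = d.0\{d} :: --d--▸ m5
  m4 = (rec X. c.(a.b.(X + X) + a.d.0\{d})) + (rec X. c.(a.b.(X + X) + a.d.0\{d})) :: --c--▸ m1
  m5 = 0\{d} :: (no moves)
Q's transition system — 6 states:
  n0 = rec X. c.(a.b.(X + X) + c.d.0\{d}) :: --c--▸ n1
  n1 = a.b.((rec X. c.(a.b.(X + X) + c.d.0\{d})) + (rec X. c.(a.b.(X + X) + c.d.0\{d}))) + c.d.0\{d} :: --a--▸ n2, --c--▸ n3
  n2 = b.((rec X. c.(a.b.(X + X) + c.d.0\{d})) + (rec X. c.(a.b.(X + X) + c.d.0\{d}))) :: --b--▸ n4
  n3 = d.0\{d} :: --d--▸ n5
  n4 = (rec X. c.(a.b.(X + X) + c.d.0\{d})) + (rec X. c.(a.b.(X + X) + c.d.0\{d})) :: --c--▸ n1
  n5 = 0\{d} :: (no moves)
Executing cad from P (initial set {m0}):
  after c @ step 1: {m1}
  after a @ step 2: {m2, m3}
  after d @ step 3: {m5}
  — P admits the full trace.
Executing cad from Q (initial set {n0}):
  after c @ step 1: {n1}
  after a @ step 2: {n2}
  after d @ step 3: no successor for Q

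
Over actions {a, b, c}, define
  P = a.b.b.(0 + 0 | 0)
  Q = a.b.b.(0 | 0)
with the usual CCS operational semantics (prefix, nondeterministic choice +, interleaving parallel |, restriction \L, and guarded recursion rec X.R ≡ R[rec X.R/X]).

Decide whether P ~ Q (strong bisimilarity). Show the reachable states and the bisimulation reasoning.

P's transition system — 4 states:
  s0 = a.b.b.(0 + 0 | 0) :: --a--▸ s1
  s1 = b.b.(0 + 0 | 0) :: --b--▸ s2
  s2 = b.(0 + 0 | 0) :: --b--▸ s3
  s3 = 0 + 0 | 0 :: deadlocked
Q's transition system — 4 states:
  t0 = a.b.b.(0 | 0) :: --a--▸ t1
  t1 = b.b.(0 | 0) :: --b--▸ t2
  t2 = b.(0 | 0) :: --b--▸ t3
  t3 = 0 | 0 :: deadlocked
Coarsest stable partition (strong bisimilarity classes):
  B0 = {s0, t0}
  B1 = {s1, t1}
  B2 = {s2, t2}
  B3 = {s3, t3}
s0 ∈ B0, t0 ∈ B0 → same block

bisimilar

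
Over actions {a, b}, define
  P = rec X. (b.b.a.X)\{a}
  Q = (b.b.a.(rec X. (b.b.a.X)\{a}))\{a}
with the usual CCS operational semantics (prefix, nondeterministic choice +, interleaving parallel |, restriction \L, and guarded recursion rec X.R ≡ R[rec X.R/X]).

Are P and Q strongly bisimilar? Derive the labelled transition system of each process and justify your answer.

P's transition system — 3 states:
  u0 = rec X. (b.b.a.X)\{a} ⊢ --b--▸ u1
  u1 = (b.a.(rec X. (b.b.a.X)\{a}))\{a} ⊢ --b--▸ u2
  u2 = (a.(rec X. (b.b.a.X)\{a}))\{a} ⊢ (no moves)
Q's transition system — 3 states:
  v0 = (b.b.a.(rec X. (b.b.a.X)\{a}))\{a} ⊢ --b--▸ v1
  v1 = (b.a.(rec X. (b.b.a.X)\{a}))\{a} ⊢ --b--▸ v2
  v2 = (a.(rec X. (b.b.a.X)\{a}))\{a} ⊢ (no moves)
Bisimilarity quotient blocks:
  B0 = {u0, v0}
  B1 = {u1, v1}
  B2 = {u2, v2}
u0 ∈ B0, v0 ∈ B0 → same block

P ~ Q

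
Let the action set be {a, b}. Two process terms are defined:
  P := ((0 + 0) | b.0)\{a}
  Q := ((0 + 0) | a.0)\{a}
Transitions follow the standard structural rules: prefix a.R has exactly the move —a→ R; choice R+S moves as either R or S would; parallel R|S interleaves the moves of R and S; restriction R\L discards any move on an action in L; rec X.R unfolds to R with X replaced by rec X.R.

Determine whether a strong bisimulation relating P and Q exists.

P ≁ Q

Reachable graph of P (2 states):
  s0 = ((0 + 0) | b.0)\{a} → -b-> s1
  s1 = ((0 + 0) | 0)\{a} → stopped
Reachable graph of Q (1 states):
  t0 = ((0 + 0) | a.0)\{a} → stopped
Coarsest stable partition (strong bisimilarity classes):
  B0 = {s0}
  B1 = {s1, t0}
s0 ∈ B0, t0 ∈ B1 → different blocks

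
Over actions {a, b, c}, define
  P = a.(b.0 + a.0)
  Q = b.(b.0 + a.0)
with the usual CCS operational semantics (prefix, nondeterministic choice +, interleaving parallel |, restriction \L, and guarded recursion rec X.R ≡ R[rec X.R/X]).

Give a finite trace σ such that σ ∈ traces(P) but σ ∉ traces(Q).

Reachable graph of P (3 states):
  s0 = a.(b.0 + a.0) | —a→ s1
  s1 = b.0 + a.0 | —a→ s2, —b→ s2
  s2 = 0 | (no moves)
Reachable graph of Q (3 states):
  t0 = b.(b.0 + a.0) | —b→ t1
  t1 = b.0 + a.0 | —a→ t2, —b→ t2
  t2 = 0 | (no moves)
Trace ⟨a⟩ through P, begin at {s0}:
  step 1 (a): {s1}
  ✓ P
Trace ⟨a⟩ through Q, begin at {t0}:
  step 1 (a): ∅  — Q cannot continue

a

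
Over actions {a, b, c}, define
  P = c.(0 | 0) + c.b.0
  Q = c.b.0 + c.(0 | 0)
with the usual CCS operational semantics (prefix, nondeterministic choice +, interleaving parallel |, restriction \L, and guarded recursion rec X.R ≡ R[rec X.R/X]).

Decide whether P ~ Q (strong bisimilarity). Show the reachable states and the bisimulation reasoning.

P's transition system — 4 states:
  s0 = c.(0 | 0) + c.b.0 → —c→ s1, —c→ s2
  s1 = 0 | 0 → stopped
  s2 = b.0 → —b→ s3
  s3 = 0 → stopped
Q's transition system — 4 states:
  t0 = c.b.0 + c.(0 | 0) → —c→ t1, —c→ t2
  t1 = 0 | 0 → stopped
  t2 = b.0 → —b→ t3
  t3 = 0 → stopped
Coarsest stable partition (strong bisimilarity classes):
  B0 = {s0, t0}
  B1 = {s1, s3, t1, t3}
  B2 = {s2, t2}
s0 ∈ B0, t0 ∈ B0 → same block

bisimilar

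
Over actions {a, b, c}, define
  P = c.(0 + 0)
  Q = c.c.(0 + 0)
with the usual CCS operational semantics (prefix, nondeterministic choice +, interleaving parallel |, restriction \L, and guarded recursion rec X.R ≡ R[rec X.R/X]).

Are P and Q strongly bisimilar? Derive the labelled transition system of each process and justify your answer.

NO

LTS(P): 2 reachable states
  p0 = c.(0 + 0) :: -c-> p1
  p1 = 0 + 0 :: deadlocked
LTS(Q): 3 reachable states
  q0 = c.c.(0 + 0) :: -c-> q1
  q1 = c.(0 + 0) :: -c-> q2
  q2 = 0 + 0 :: deadlocked
Coarsest stable partition (strong bisimilarity classes):
  B0 = {p0, q1}
  B1 = {p1, q2}
  B2 = {q0}
p0 ∈ B0, q0 ∈ B2 → different blocks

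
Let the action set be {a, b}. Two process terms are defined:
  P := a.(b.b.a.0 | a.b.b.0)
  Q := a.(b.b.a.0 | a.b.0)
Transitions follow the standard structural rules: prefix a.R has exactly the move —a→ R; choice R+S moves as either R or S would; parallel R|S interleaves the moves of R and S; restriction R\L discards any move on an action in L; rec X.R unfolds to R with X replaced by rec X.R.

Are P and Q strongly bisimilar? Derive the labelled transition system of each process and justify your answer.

not bisimilar

LTS(P): 17 reachable states
  s0 = a.(b.b.a.0 | a.b.b.0) | ··a··> s1
  s1 = b.b.a.0 | a.b.b.0 | ··a··> s2, ··b··> s3
  s2 = b.b.a.0 | b.b.0 | ··b··> s4, ··b··> s5
  s3 = b.a.0 | a.b.b.0 | ··a··> s4, ··b··> s6
  s4 = b.a.0 | b.b.0 | ··b··> s7, ··b··> s8
  s5 = b.b.a.0 | b.0 | ··b··> s8, ··b··> s9
  s6 = a.0 | a.b.b.0 | ··a··> s10, ··a··> s7
  s7 = a.0 | b.b.0 | ··a··> s11, ··b··> s12
  s8 = b.a.0 | b.0 | ··b··> s12, ··b··> s13
  s9 = b.b.a.0 | 0 | ··b··> s13
  s10 = 0 | a.b.b.0 | ··a··> s11
  s11 = 0 | b.b.0 | ··b··> s14
  s12 = a.0 | b.0 | ··a··> s14, ··b··> s15
  s13 = b.a.0 | 0 | ··b··> s15
  s14 = 0 | b.0 | ··b··> s16
  s15 = a.0 | 0 | ··a··> s16
  s16 = 0 | 0 | ·
LTS(Q): 13 reachable states
  t0 = a.(b.b.a.0 | a.b.0) | ··a··> t1
  t1 = b.b.a.0 | a.b.0 | ··a··> t2, ··b··> t3
  t2 = b.b.a.0 | b.0 | ··b··> t4, ··b··> t5
  t3 = b.a.0 | a.b.0 | ··a··> t4, ··b··> t6
  t4 = b.a.0 | b.0 | ··b··> t7, ··b··> t8
  t5 = b.b.a.0 | 0 | ··b··> t8
  t6 = a.0 | a.b.0 | ··a··> t7, ··a··> t9
  t7 = a.0 | b.0 | ··a··> t10, ··b··> t11
  t8 = b.a.0 | 0 | ··b··> t11
  t9 = 0 | a.b.0 | ··a··> t10
  t10 = 0 | b.0 | ··b··> t12
  t11 = a.0 | 0 | ··a··> t12
  t12 = 0 | 0 | ·
Bisimilarity quotient blocks:
  B0 = {s0}
  B1 = {s1}
  B2 = {s3}
  B3 = {s4}
  B4 = {s7}
  B5 = {s11}
  B6 = {s14, t10}
  B7 = {s16, t12}
  B8 = {s12, t7}
  B9 = {s15, t11}
  B10 = {s8, t4}
  B11 = {s13, t8}
  B12 = {s6}
  B13 = {s10}
  B14 = {s2}
  B15 = {s5, t2}
  B16 = {s9, t5}
  B17 = {t0}
  B18 = {t1}
  B19 = {t3}
  B20 = {t6}
  B21 = {t9}
s0 ∈ B0, t0 ∈ B17 → different blocks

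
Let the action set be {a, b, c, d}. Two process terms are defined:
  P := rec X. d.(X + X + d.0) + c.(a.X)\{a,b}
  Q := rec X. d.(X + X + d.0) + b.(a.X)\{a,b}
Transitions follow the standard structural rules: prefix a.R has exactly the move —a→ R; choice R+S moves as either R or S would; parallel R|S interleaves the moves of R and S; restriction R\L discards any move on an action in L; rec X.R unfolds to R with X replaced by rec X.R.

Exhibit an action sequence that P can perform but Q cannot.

c

Reachable graph of P (4 states):
  u0 = rec X. d.(X + X + d.0) + c.(a.X)\{a,b} → --c--▸ u1, --d--▸ u2
  u1 = (a.(rec X. d.(X + X + d.0) + c.(a.X)\{a,b}))\{a,b} → ∅
  u2 = (rec X. d.(X + X + d.0) + c.(a.X)\{a,b}) + (rec X. d.(X + X + d.0) + c.(a.X)\{a,b}) + d.0 → --c--▸ u1, --d--▸ u2, --d--▸ u3
  u3 = 0 → ∅
Reachable graph of Q (4 states):
  v0 = rec X. d.(X + X + d.0) + b.(a.X)\{a,b} → --b--▸ v1, --d--▸ v2
  v1 = (a.(rec X. d.(X + X + d.0) + b.(a.X)\{a,b}))\{a,b} → ∅
  v2 = (rec X. d.(X + X + d.0) + b.(a.X)\{a,b}) + (rec X. d.(X + X + d.0) + b.(a.X)\{a,b}) + d.0 → --b--▸ v1, --d--▸ v2, --d--▸ v3
  v3 = 0 → ∅
Run σ = ⟨c⟩ on P: start {u0}
  after c @ step 1: {u1}
  P completes σ.
Run σ = ⟨c⟩ on Q: start {v0}
  after c @ step 1: ∅  — Q cannot continue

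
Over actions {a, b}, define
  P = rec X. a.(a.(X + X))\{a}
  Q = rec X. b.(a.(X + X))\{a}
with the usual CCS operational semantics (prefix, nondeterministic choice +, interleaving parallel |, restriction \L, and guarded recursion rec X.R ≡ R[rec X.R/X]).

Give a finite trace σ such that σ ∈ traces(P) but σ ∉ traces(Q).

a

LTS(P): 2 reachable states
  s0 = rec X. a.(a.(X + X))\{a} ⊢ =a=> s1
  s1 = (a.((rec X. a.(a.(X + X))\{a}) + (rec X. a.(a.(X + X))\{a})))\{a} ⊢ ∅
LTS(Q): 2 reachable states
  t0 = rec X. b.(a.(X + X))\{a} ⊢ =b=> t1
  t1 = (a.((rec X. b.(a.(X + X))\{a}) + (rec X. b.(a.(X + X))\{a})))\{a} ⊢ ∅
Trace ⟨a⟩ through P, begin at {s0}:
  [1] a ⇒ {s1}
  P completes σ.
Trace ⟨a⟩ through Q, begin at {t0}:
  [1] a ⇒ ∅ (Q stuck)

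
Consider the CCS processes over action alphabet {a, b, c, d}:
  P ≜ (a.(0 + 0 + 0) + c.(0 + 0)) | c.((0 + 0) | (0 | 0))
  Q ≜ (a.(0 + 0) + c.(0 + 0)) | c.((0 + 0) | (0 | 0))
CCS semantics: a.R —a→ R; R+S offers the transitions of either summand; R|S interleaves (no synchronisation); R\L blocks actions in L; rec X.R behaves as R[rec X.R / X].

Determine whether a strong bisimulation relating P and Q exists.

P's transition system — 6 states:
  m0 = (a.(0 + 0 + 0) + c.(0 + 0)) | c.((0 + 0) | (0 | 0)) has moves =a=> m1, =c=> m2, =c=> m3
  m1 = (0 + 0 + 0) | c.((0 + 0) | (0 | 0)) has moves =c=> m4
  m2 = (0 + 0) | c.((0 + 0) | (0 | 0)) has moves =c=> m5
  m3 = (a.(0 + 0 + 0) + c.(0 + 0)) | ((0 + 0) | (0 | 0)) has moves =a=> m4, =c=> m5
  m4 = (0 + 0 + 0) | ((0 + 0) | (0 | 0)) has moves deadlocked
  m5 = (0 + 0) | ((0 + 0) | (0 | 0)) has moves deadlocked
Q's transition system — 4 states:
  n0 = (a.(0 + 0) + c.(0 + 0)) | c.((0 + 0) | (0 | 0)) has moves =a=> n1, =c=> n1, =c=> n2
  n1 = (0 + 0) | c.((0 + 0) | (0 | 0)) has moves =c=> n3
  n2 = (a.(0 + 0) + c.(0 + 0)) | ((0 + 0) | (0 | 0)) has moves =a=> n3, =c=> n3
  n3 = (0 + 0) | ((0 + 0) | (0 | 0)) has moves deadlocked
Bisimilarity quotient blocks:
  B0 = {m0, n0}
  B1 = {m1, m2, n1}
  B2 = {m4, m5, n3}
  B3 = {m3, n2}
m0 ∈ B0, n0 ∈ B0 → same block

YES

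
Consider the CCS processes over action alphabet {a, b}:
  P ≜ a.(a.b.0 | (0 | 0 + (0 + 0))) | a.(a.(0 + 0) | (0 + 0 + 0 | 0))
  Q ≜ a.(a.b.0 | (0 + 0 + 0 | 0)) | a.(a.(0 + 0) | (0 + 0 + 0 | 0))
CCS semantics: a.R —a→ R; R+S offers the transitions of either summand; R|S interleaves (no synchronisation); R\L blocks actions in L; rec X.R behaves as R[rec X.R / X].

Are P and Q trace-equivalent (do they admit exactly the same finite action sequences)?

trace-equivalent

Reachable graph of P (12 states):
  p0 = a.(a.b.0 | (0 | 0 + (0 + 0))) | a.(a.(0 + 0) | (0 + 0 + 0 | 0)) has moves —a→ p1, —a→ p2
  p1 = a.(a.b.0 | (0 | 0 + (0 + 0))) | (a.(0 + 0) | (0 + 0 + 0 | 0)) has moves —a→ p3, —a→ p4
  p2 = a.b.0 | (0 | 0 + (0 + 0)) | a.(a.(0 + 0) | (0 + 0 + 0 | 0)) has moves —a→ p4, —a→ p5
  p3 = a.(a.b.0 | (0 | 0 + (0 + 0))) | ((0 + 0) | (0 + 0 + 0 | 0)) has moves —a→ p6
  p4 = a.b.0 | (0 | 0 + (0 + 0)) | (a.(0 + 0) | (0 + 0 + 0 | 0)) has moves —a→ p6, —a→ p7
  p5 = b.0 | (0 | 0 + (0 + 0)) | a.(a.(0 + 0) | (0 + 0 + 0 | 0)) has moves —a→ p7, —b→ p8
  p6 = a.b.0 | (0 | 0 + (0 + 0)) | ((0 + 0) | (0 + 0 + 0 | 0)) has moves —a→ p9
  p7 = b.0 | (0 | 0 + (0 + 0)) | (a.(0 + 0) | (0 + 0 + 0 | 0)) has moves —a→ p9, —b→ p10
  p8 = 0 | (0 | 0 + (0 + 0)) | a.(a.(0 + 0) | (0 + 0 + 0 | 0)) has moves —a→ p10
  p9 = b.0 | (0 | 0 + (0 + 0)) | ((0 + 0) | (0 + 0 + 0 | 0)) has moves —b→ p11
  p10 = 0 | (0 | 0 + (0 + 0)) | (a.(0 + 0) | (0 + 0 + 0 | 0)) has moves —a→ p11
  p11 = 0 | (0 | 0 + (0 + 0)) | ((0 + 0) | (0 + 0 + 0 | 0)) has moves ∅
Reachable graph of Q (12 states):
  q0 = a.(a.b.0 | (0 + 0 + 0 | 0)) | a.(a.(0 + 0) | (0 + 0 + 0 | 0)) has moves —a→ q1, —a→ q2
  q1 = a.(a.b.0 | (0 + 0 + 0 | 0)) | (a.(0 + 0) | (0 + 0 + 0 | 0)) has moves —a→ q3, —a→ q4
  q2 = a.b.0 | (0 + 0 + 0 | 0) | a.(a.(0 + 0) | (0 + 0 + 0 | 0)) has moves —a→ q4, —a→ q5
  q3 = a.(a.b.0 | (0 + 0 + 0 | 0)) | ((0 + 0) | (0 + 0 + 0 | 0)) has moves —a→ q6
  q4 = a.b.0 | (0 + 0 + 0 | 0) | (a.(0 + 0) | (0 + 0 + 0 | 0)) has moves —a→ q6, —a→ q7
  q5 = b.0 | (0 + 0 + 0 | 0) | a.(a.(0 + 0) | (0 + 0 + 0 | 0)) has moves —a→ q7, —b→ q8
  q6 = a.b.0 | (0 + 0 + 0 | 0) | ((0 + 0) | (0 + 0 + 0 | 0)) has moves —a→ q9
  q7 = b.0 | (0 + 0 + 0 | 0) | (a.(0 + 0) | (0 + 0 + 0 | 0)) has moves —a→ q9, —b→ q10
  q8 = 0 | (0 + 0 + 0 | 0) | a.(a.(0 + 0) | (0 + 0 + 0 | 0)) has moves —a→ q10
  q9 = b.0 | (0 + 0 + 0 | 0) | ((0 + 0) | (0 + 0 + 0 | 0)) has moves —b→ q11
  q10 = 0 | (0 + 0 + 0 | 0) | (a.(0 + 0) | (0 + 0 + 0 | 0)) has moves —a→ q11
  q11 = 0 | (0 + 0 + 0 | 0) | ((0 + 0) | (0 + 0 + 0 | 0)) has moves ∅
Partition-refinement fixed point:
  B0 = {p0, q0}
  B1 = {p2, q2}
  B2 = {p5, q5}
  B3 = {p7, q7}
  B4 = {p10, q10}
  B5 = {p11, q11}
  B6 = {p9, q9}
  B7 = {p8, q8}
  B8 = {p4, q4}
  B9 = {p6, q6}
  B10 = {p1, q1}
  B11 = {p3, q3}
p0 ∈ B0, q0 ∈ B0 → same block
Bisimilar ⇒ trace-equivalent.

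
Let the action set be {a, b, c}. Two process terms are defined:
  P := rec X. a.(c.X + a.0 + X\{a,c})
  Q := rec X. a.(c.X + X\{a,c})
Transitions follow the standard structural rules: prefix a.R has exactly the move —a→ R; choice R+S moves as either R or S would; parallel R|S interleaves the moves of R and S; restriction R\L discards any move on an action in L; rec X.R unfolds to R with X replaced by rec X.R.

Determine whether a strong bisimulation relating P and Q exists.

P's transition system — 3 states:
  s0 = rec X. a.(c.X + a.0 + X\{a,c}) :: ··a··> s1
  s1 = c.(rec X. a.(c.X + a.0 + X\{a,c})) + a.0 + (rec X. a.(c.X + a.0 + X\{a,c}))\{a,c} :: ··a··> s2, ··c··> s0
  s2 = 0 :: deadlocked
Q's transition system — 2 states:
  t0 = rec X. a.(c.X + X\{a,c}) :: ··a··> t1
  t1 = c.(rec X. a.(c.X + X\{a,c})) + (rec X. a.(c.X + X\{a,c}))\{a,c} :: ··c··> t0
Coarsest stable partition (strong bisimilarity classes):
  B0 = {s0}
  B1 = {s1}
  B2 = {s2}
  B3 = {t0}
  B4 = {t1}
s0 ∈ B0, t0 ∈ B3 → different blocks

not bisimilar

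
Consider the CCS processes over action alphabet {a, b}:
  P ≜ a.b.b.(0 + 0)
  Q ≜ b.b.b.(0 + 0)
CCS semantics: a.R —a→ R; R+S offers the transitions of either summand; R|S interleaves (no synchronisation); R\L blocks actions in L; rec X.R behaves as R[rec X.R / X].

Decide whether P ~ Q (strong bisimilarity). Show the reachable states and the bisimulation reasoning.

NO

Reachable graph of P (4 states):
  m0 = a.b.b.(0 + 0) → =a=> m1
  m1 = b.b.(0 + 0) → =b=> m2
  m2 = b.(0 + 0) → =b=> m3
  m3 = 0 + 0 → stopped
Reachable graph of Q (4 states):
  n0 = b.b.b.(0 + 0) → =b=> n1
  n1 = b.b.(0 + 0) → =b=> n2
  n2 = b.(0 + 0) → =b=> n3
  n3 = 0 + 0 → stopped
Bisimilarity quotient blocks:
  B0 = {m0}
  B1 = {m1, n1}
  B2 = {m2, n2}
  B3 = {m3, n3}
  B4 = {n0}
m0 ∈ B0, n0 ∈ B4 → different blocks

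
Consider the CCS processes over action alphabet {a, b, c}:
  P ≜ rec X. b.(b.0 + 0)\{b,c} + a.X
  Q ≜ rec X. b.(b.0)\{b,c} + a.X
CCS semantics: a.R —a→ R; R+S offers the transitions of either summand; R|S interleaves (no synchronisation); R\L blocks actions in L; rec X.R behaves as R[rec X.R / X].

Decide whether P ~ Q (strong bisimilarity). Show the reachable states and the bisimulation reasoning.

P's transition system — 2 states:
  u0 = rec X. b.(b.0 + 0)\{b,c} + a.X → =a=> u0, =b=> u1
  u1 = (b.0 + 0)\{b,c} → ·
Q's transition system — 2 states:
  v0 = rec X. b.(b.0)\{b,c} + a.X → =a=> v0, =b=> v1
  v1 = (b.0)\{b,c} → ·
Coarsest stable partition (strong bisimilarity classes):
  B0 = {u0, v0}
  B1 = {u1, v1}
u0 ∈ B0, v0 ∈ B0 → same block

P ~ Q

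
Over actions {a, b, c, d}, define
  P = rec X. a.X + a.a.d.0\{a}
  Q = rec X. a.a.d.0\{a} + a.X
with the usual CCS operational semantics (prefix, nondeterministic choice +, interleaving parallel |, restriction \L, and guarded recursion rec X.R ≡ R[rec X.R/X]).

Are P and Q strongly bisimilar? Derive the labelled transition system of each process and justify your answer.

P ~ Q

Reachable graph of P (4 states):
  s0 = rec X. a.X + a.a.d.0\{a} ⊢ --a--▸ s0, --a--▸ s1
  s1 = a.d.0\{a} ⊢ --a--▸ s2
  s2 = d.0\{a} ⊢ --d--▸ s3
  s3 = 0\{a} ⊢ ∅
Reachable graph of Q (4 states):
  t0 = rec X. a.a.d.0\{a} + a.X ⊢ --a--▸ t0, --a--▸ t1
  t1 = a.d.0\{a} ⊢ --a--▸ t2
  t2 = d.0\{a} ⊢ --d--▸ t3
  t3 = 0\{a} ⊢ ∅
Bisimilarity quotient blocks:
  B0 = {s0, t0}
  B1 = {s1, t1}
  B2 = {s2, t2}
  B3 = {s3, t3}
s0 ∈ B0, t0 ∈ B0 → same block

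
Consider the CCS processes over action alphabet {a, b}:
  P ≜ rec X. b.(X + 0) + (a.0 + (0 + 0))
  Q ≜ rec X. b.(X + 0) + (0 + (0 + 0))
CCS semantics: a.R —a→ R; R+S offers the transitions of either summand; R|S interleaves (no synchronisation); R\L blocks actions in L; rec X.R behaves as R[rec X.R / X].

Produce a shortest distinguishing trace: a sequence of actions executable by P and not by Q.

a

P's transition system — 3 states:
  p0 = rec X. b.(X + 0) + (a.0 + (0 + 0)) | --a--▸ p1, --b--▸ p2
  p1 = 0 | (no moves)
  p2 = (rec X. b.(X + 0) + (a.0 + (0 + 0))) + 0 | --a--▸ p1, --b--▸ p2
Q's transition system — 2 states:
  q0 = rec X. b.(X + 0) + (0 + (0 + 0)) | --b--▸ q1
  q1 = (rec X. b.(X + 0) + (0 + (0 + 0))) + 0 | --b--▸ q1
Trace ⟨a⟩ through P, begin at {p0}:
  after a @ step 1: {p1}
  ✓ P
Trace ⟨a⟩ through Q, begin at {q0}:
  after a @ step 1: no successor for Q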